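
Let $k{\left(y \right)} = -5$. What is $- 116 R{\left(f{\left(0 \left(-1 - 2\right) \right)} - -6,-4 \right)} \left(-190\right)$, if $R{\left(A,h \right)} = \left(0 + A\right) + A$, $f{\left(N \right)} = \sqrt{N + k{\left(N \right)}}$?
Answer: $264480 + 44080 i \sqrt{5} \approx 2.6448 \cdot 10^{5} + 98566.0 i$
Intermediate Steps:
$f{\left(N \right)} = \sqrt{-5 + N}$ ($f{\left(N \right)} = \sqrt{N - 5} = \sqrt{-5 + N}$)
$R{\left(A,h \right)} = 2 A$ ($R{\left(A,h \right)} = A + A = 2 A$)
$- 116 R{\left(f{\left(0 \left(-1 - 2\right) \right)} - -6,-4 \right)} \left(-190\right) = - 116 \cdot 2 \left(\sqrt{-5 + 0 \left(-1 - 2\right)} - -6\right) \left(-190\right) = - 116 \cdot 2 \left(\sqrt{-5 + 0 \left(-3\right)} + 6\right) \left(-190\right) = - 116 \cdot 2 \left(\sqrt{-5 + 0} + 6\right) \left(-190\right) = - 116 \cdot 2 \left(\sqrt{-5} + 6\right) \left(-190\right) = - 116 \cdot 2 \left(i \sqrt{5} + 6\right) \left(-190\right) = - 116 \cdot 2 \left(6 + i \sqrt{5}\right) \left(-190\right) = - 116 \left(12 + 2 i \sqrt{5}\right) \left(-190\right) = \left(-1392 - 232 i \sqrt{5}\right) \left(-190\right) = 264480 + 44080 i \sqrt{5}$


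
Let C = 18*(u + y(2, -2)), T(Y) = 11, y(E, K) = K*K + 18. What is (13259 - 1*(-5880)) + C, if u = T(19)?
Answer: 19733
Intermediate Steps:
y(E, K) = 18 + K**2 (y(E, K) = K**2 + 18 = 18 + K**2)
u = 11
C = 594 (C = 18*(11 + (18 + (-2)**2)) = 18*(11 + (18 + 4)) = 18*(11 + 22) = 18*33 = 594)
(13259 - 1*(-5880)) + C = (13259 - 1*(-5880)) + 594 = (13259 + 5880) + 594 = 19139 + 594 = 19733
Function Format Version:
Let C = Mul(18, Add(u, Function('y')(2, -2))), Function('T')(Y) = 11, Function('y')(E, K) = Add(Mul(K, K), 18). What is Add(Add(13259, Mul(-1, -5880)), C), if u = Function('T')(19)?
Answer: 19733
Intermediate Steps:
Function('y')(E, K) = Add(18, Pow(K, 2)) (Function('y')(E, K) = Add(Pow(K, 2), 18) = Add(18, Pow(K, 2)))
u = 11
C = 594 (C = Mul(18, Add(11, Add(18, Pow(-2, 2)))) = Mul(18, Add(11, Add(18, 4))) = Mul(18, Add(11, 22)) = Mul(18, 33) = 594)
Add(Add(13259, Mul(-1, -5880)), C) = Add(Add(13259, Mul(-1, -5880)), 594) = Add(Add(13259, 5880), 594) = Add(19139, 594) = 19733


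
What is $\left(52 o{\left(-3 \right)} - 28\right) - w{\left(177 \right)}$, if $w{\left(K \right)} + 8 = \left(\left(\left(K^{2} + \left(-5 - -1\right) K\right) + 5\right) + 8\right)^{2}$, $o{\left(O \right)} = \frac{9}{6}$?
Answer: $-938441898$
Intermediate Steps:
$o{\left(O \right)} = \frac{3}{2}$ ($o{\left(O \right)} = 9 \cdot \frac{1}{6} = \frac{3}{2}$)
$w{\left(K \right)} = -8 + \left(13 + K^{2} - 4 K\right)^{2}$ ($w{\left(K \right)} = -8 + \left(\left(\left(K^{2} + \left(-5 - -1\right) K\right) + 5\right) + 8\right)^{2} = -8 + \left(\left(\left(K^{2} + \left(-5 + 1\right) K\right) + 5\right) + 8\right)^{2} = -8 + \left(\left(\left(K^{2} - 4 K\right) + 5\right) + 8\right)^{2} = -8 + \left(\left(5 + K^{2} - 4 K\right) + 8\right)^{2} = -8 + \left(13 + K^{2} - 4 K\right)^{2}$)
$\left(52 o{\left(-3 \right)} - 28\right) - w{\left(177 \right)} = \left(52 \cdot \frac{3}{2} - 28\right) - \left(-8 + \left(13 + 177^{2} - 708\right)^{2}\right) = \left(78 - 28\right) - \left(-8 + \left(13 + 31329 - 708\right)^{2}\right) = 50 - \left(-8 + 30634^{2}\right) = 50 - \left(-8 + 938441956\right) = 50 - 938441948 = -938441898$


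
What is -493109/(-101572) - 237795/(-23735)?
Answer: 7171451171/482162284 ≈ 14.874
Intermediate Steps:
-493109/(-101572) - 237795/(-23735) = -493109*(-1/101572) - 237795*(-1/23735) = 493109/101572 + 47559/4747 = 7171451171/482162284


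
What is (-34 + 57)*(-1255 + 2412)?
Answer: 26611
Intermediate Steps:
(-34 + 57)*(-1255 + 2412) = 23*1157 = 26611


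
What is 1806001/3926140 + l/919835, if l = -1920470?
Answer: -1175762231193/722280197380 ≈ -1.6278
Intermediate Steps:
1806001/3926140 + l/919835 = 1806001/3926140 - 1920470/919835 = 1806001*(1/3926140) - 1920470*1/919835 = 1806001/3926140 - 384094/183967 = -1175762231193/722280197380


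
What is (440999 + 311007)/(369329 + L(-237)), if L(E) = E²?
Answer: 376003/212749 ≈ 1.7674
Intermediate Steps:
(440999 + 311007)/(369329 + L(-237)) = (440999 + 311007)/(369329 + (-237)²) = 752006/(369329 + 56169) = 752006/425498 = 752006*(1/425498) = 376003/212749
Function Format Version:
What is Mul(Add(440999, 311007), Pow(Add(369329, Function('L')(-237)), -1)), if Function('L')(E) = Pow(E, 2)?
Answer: Rational(376003, 212749) ≈ 1.7674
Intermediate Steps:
Mul(Add(440999, 311007), Pow(Add(369329, Function('L')(-237)), -1)) = Mul(Add(440999, 311007), Pow(Add(369329, Pow(-237, 2)), -1)) = Mul(752006, Pow(Add(369329, 56169), -1)) = Mul(752006, Pow(425498, -1)) = Mul(752006, Rational(1, 425498)) = Rational(376003, 212749)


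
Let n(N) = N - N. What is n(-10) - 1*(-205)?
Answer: 205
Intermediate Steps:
n(N) = 0
n(-10) - 1*(-205) = 0 - 1*(-205) = 0 + 205 = 205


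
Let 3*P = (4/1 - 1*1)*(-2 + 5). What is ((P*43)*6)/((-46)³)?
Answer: -387/48668 ≈ -0.0079518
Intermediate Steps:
P = 3 (P = ((4/1 - 1*1)*(-2 + 5))/3 = ((4*1 - 1)*3)/3 = ((4 - 1)*3)/3 = (3*3)/3 = (⅓)*9 = 3)
((P*43)*6)/((-46)³) = ((3*43)*6)/((-46)³) = (129*6)/(-97336) = 774*(-1/97336) = -387/48668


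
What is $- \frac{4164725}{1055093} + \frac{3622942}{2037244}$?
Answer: $- \frac{2331010137147}{1074740941846} \approx -2.1689$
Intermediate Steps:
$- \frac{4164725}{1055093} + \frac{3622942}{2037244} = \left(-4164725\right) \frac{1}{1055093} + 3622942 \cdot \frac{1}{2037244} = - \frac{4164725}{1055093} + \frac{1811471}{1018622} = - \frac{2331010137147}{1074740941846}$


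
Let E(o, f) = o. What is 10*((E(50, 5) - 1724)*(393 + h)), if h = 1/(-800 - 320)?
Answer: -368413083/56 ≈ -6.5788e+6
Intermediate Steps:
h = -1/1120 (h = 1/(-1120) = -1/1120 ≈ -0.00089286)
10*((E(50, 5) - 1724)*(393 + h)) = 10*((50 - 1724)*(393 - 1/1120)) = 10*(-1674*440159/1120) = 10*(-368413083/560) = -368413083/56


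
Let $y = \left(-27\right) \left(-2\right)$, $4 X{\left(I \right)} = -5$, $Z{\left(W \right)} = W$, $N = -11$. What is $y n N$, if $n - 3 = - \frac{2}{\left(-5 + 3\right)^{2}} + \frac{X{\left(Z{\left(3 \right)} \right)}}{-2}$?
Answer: $- \frac{7425}{4} \approx -1856.3$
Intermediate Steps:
$X{\left(I \right)} = - \frac{5}{4}$ ($X{\left(I \right)} = \frac{1}{4} \left(-5\right) = - \frac{5}{4}$)
$n = \frac{25}{8}$ ($n = 3 - \left(- \frac{5}{8} + \frac{2}{\left(-5 + 3\right)^{2}}\right) = 3 - \left(- \frac{5}{8} + \frac{2}{\left(-2\right)^{2}}\right) = 3 + \left(- \frac{2}{4} + \frac{5}{8}\right) = 3 + \left(\left(-2\right) \frac{1}{4} + \frac{5}{8}\right) = 3 + \left(- \frac{1}{2} + \frac{5}{8}\right) = 3 + \frac{1}{8} = \frac{25}{8} \approx 3.125$)
$y = 54$
$y n N = 54 \cdot \frac{25}{8} \left(-11\right) = 54 \left(- \frac{275}{8}\right) = - \frac{7425}{4}$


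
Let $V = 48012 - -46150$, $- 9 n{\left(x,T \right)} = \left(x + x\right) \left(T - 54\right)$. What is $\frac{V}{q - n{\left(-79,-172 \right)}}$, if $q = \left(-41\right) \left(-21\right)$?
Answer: $\frac{847458}{43457} \approx 19.501$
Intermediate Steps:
$n{\left(x,T \right)} = - \frac{2 x \left(-54 + T\right)}{9}$ ($n{\left(x,T \right)} = - \frac{\left(x + x\right) \left(T - 54\right)}{9} = - \frac{2 x \left(-54 + T\right)}{9}$)
$q = 861$
$V = 94162$ ($V = 48012 + 46150 = 94162$)
$\frac{V}{q - n{\left(-79,-172 \right)}} = \frac{94162}{861 - \frac{2}{9} \left(-79\right) \left(54 - -172\right)} = \frac{94162}{861 - \frac{2}{9} \left(-79\right) \left(54 + 172\right)} = \frac{94162}{861 - \frac{2}{9} \left(-79\right) 226} = \frac{94162}{861 - - \frac{35708}{9}} = \frac{94162}{861 + \frac{35708}{9}} = \frac{94162}{\frac{43457}{9}} = 94162 \cdot \frac{9}{43457} = \frac{847458}{43457}$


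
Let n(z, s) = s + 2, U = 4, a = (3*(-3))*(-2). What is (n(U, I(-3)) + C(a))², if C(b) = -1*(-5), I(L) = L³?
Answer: 400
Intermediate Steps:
a = 18 (a = -9*(-2) = 18)
n(z, s) = 2 + s
C(b) = 5
(n(U, I(-3)) + C(a))² = ((2 + (-3)³) + 5)² = ((2 - 27) + 5)² = (-25 + 5)² = (-20)² = 400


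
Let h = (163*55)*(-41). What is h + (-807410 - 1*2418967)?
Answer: -3593942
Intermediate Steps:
h = -367565 (h = 8965*(-41) = -367565)
h + (-807410 - 1*2418967) = -367565 + (-807410 - 1*2418967) = -367565 + (-807410 - 2418967) = -367565 - 3226377 = -3593942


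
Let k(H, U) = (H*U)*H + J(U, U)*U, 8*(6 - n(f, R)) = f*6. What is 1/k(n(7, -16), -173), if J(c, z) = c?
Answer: 16/477307 ≈ 3.3521e-5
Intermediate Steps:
n(f, R) = 6 - 3*f/4 (n(f, R) = 6 - f*6/8 = 6 - 3*f/4)
k(H, U) = U² + U*H² (k(H, U) = (H*U)*H + U*U = U*H² + U² = U² + U*H²)
1/k(n(7, -16), -173) = 1/(-173*(-173 + (6 - ¾*7)²)) = 1/(-173*(-173 + (6 - 21/4)²)) = 1/(-173*(-173 + (¾)²)) = 1/(-173*(-173 + 9/16)) = 1/(-173*(-2759/16)) = 1/(477307/16) = 16/477307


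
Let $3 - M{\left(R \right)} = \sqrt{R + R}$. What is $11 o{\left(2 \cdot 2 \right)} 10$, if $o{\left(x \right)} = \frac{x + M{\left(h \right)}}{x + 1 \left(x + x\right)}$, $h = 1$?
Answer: $\frac{385}{6} - \frac{55 \sqrt{2}}{6} \approx 51.203$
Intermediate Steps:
$M{\left(R \right)} = 3 - \sqrt{2} \sqrt{R}$ ($M{\left(R \right)} = 3 - \sqrt{R + R} = 3 - \sqrt{2 R} = 3 - \sqrt{2} \sqrt{R}$)
$o{\left(x \right)} = \frac{3 + x - \sqrt{2}}{3 x}$ ($o{\left(x \right)} = \frac{x + \left(3 - \sqrt{2} \sqrt{1}\right)}{x + 1 \left(x + x\right)} = \frac{x + \left(3 - \sqrt{2} \cdot 1\right)}{x + 1 \cdot 2 x} = \frac{x + \left(3 - \sqrt{2}\right)}{x + 2 x} = \frac{3 + x - \sqrt{2}}{3 x}$)
$11 o{\left(2 \cdot 2 \right)} 10 = 11 \frac{3 + 2 \cdot 2 - \sqrt{2}}{3 \cdot 2 \cdot 2} \cdot 10 = 11 \frac{3 + 4 - \sqrt{2}}{3 \cdot 4} \cdot 10 = 11 \cdot \frac{1}{3} \cdot \frac{1}{4} \left(7 - \sqrt{2}\right) 10 = 11 \left(\frac{7}{12} - \frac{\sqrt{2}}{12}\right) 10 = \left(\frac{77}{12} - \frac{11 \sqrt{2}}{12}\right) 10 = \frac{385}{6} - \frac{55 \sqrt{2}}{6}$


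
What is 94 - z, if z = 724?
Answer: -630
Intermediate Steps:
94 - z = 94 - 1*724 = 94 - 724 = -630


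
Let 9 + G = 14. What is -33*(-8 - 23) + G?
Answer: 1028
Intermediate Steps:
G = 5 (G = -9 + 14 = 5)
-33*(-8 - 23) + G = -33*(-8 - 23) + 5 = -33*(-31) + 5 = 1023 + 5 = 1028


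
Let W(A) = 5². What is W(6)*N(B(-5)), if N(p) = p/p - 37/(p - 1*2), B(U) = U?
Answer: 1100/7 ≈ 157.14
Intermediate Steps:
N(p) = 1 - 37/(-2 + p) (N(p) = 1 - 37/(p - 2) = 1 - 37/(-2 + p))
W(A) = 25
W(6)*N(B(-5)) = 25*((-39 - 5)/(-2 - 5)) = 25*(-44/(-7)) = 25*(-⅐*(-44)) = 25*(44/7) = 1100/7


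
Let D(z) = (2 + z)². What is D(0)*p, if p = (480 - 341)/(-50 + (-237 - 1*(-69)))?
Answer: -278/109 ≈ -2.5505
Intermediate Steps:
p = -139/218 (p = 139/(-50 + (-237 + 69)) = 139/(-50 - 168) = 139/(-218) = 139*(-1/218) = -139/218 ≈ -0.63761)
D(0)*p = (2 + 0)²*(-139/218) = 2²*(-139/218) = 4*(-139/218) = -278/109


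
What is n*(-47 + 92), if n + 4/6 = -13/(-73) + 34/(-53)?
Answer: -196755/3869 ≈ -50.854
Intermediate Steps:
n = -13117/11607 (n = -⅔ + (-13/(-73) + 34/(-53)) = -⅔ + (-13*(-1/73) + 34*(-1/53)) = -⅔ + (13/73 - 34/53) = -⅔ - 1793/3869 = -13117/11607 ≈ -1.1301)
n*(-47 + 92) = -13117*(-47 + 92)/11607 = -13117/11607*45 = -196755/3869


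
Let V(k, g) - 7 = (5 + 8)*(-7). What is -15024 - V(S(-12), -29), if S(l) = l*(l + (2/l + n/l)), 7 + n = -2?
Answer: -14940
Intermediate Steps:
n = -9 (n = -7 - 2 = -9)
S(l) = l*(l - 7/l) (S(l) = l*(l + (2/l - 9/l)) = l*(l - 7/l))
V(k, g) = -84 (V(k, g) = 7 + (5 + 8)*(-7) = 7 + 13*(-7) = 7 - 91 = -84)
-15024 - V(S(-12), -29) = -15024 - 1*(-84) = -15024 + 84 = -14940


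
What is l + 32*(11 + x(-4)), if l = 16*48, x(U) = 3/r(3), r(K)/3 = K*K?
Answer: 10112/9 ≈ 1123.6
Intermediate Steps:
r(K) = 3*K² (r(K) = 3*(K*K) = 3*K²)
x(U) = ⅑ (x(U) = 3/((3*3²)) = 3/((3*9)) = 3/27 = 3*(1/27) = ⅑)
l = 768
l + 32*(11 + x(-4)) = 768 + 32*(11 + ⅑) = 768 + 32*(100/9) = 768 + 3200/9 = 10112/9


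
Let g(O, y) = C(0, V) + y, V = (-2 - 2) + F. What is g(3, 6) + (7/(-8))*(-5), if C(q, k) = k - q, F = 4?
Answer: 83/8 ≈ 10.375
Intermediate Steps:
V = 0 (V = (-2 - 2) + 4 = -4 + 4 = 0)
g(O, y) = y (g(O, y) = (0 - 1*0) + y = (0 + 0) + y = 0 + y = y)
g(3, 6) + (7/(-8))*(-5) = 6 + (7/(-8))*(-5) = 6 + (7*(-1/8))*(-5) = 6 - 7/8*(-5) = 6 + 35/8 = 83/8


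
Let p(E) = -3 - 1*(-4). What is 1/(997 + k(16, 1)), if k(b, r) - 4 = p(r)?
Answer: 1/1002 ≈ 0.00099800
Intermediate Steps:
p(E) = 1 (p(E) = -3 + 4 = 1)
k(b, r) = 5 (k(b, r) = 4 + 1 = 5)
1/(997 + k(16, 1)) = 1/(997 + 5) = 1/1002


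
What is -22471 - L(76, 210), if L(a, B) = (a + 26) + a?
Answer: -22649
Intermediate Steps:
L(a, B) = 26 + 2*a (L(a, B) = (26 + a) + a = 26 + 2*a)
-22471 - L(76, 210) = -22471 - (26 + 2*76) = -22471 - (26 + 152) = -22471 - 1*178 = -22471 - 178 = -22649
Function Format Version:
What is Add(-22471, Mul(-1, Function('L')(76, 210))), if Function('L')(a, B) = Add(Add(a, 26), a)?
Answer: -22649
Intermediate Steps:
Function('L')(a, B) = Add(26, Mul(2, a)) (Function('L')(a, B) = Add(Add(26, a), a) = Add(26, Mul(2, a)))
Add(-22471, Mul(-1, Function('L')(76, 210))) = Add(-22471, Mul(-1, Add(26, Mul(2, 76)))) = Add(-22471, Mul(-1, Add(26, 152))) = Add(-22471, Mul(-1, 178)) = Add(-22471, -178) = -22649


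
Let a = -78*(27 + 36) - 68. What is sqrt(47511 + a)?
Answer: sqrt(42529) ≈ 206.23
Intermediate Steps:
a = -4982 (a = -78*63 - 68 = -4914 - 68 = -4982)
sqrt(47511 + a) = sqrt(47511 - 4982) = sqrt(42529)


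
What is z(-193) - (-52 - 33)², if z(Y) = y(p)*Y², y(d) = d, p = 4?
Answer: 141771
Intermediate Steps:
z(Y) = 4*Y²
z(-193) - (-52 - 33)² = 4*(-193)² - (-52 - 33)² = 4*37249 - 1*(-85)² = 148996 - 1*7225 = 148996 - 7225 = 141771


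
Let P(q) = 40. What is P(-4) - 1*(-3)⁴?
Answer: -41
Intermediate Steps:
P(-4) - 1*(-3)⁴ = 40 - 1*(-3)⁴ = 40 - 1*81 = 40 - 81 = -41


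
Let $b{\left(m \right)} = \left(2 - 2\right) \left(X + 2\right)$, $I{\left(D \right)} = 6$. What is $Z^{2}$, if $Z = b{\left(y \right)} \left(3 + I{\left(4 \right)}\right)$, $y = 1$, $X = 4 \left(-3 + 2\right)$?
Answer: $0$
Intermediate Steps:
$X = -4$ ($X = 4 \left(-1\right) = -4$)
$b{\left(m \right)} = 0$ ($b{\left(m \right)} = \left(2 - 2\right) \left(-4 + 2\right) = 0 \left(-2\right) = 0$)
$Z = 0$ ($Z = 0 \left(3 + 6\right) = 0 \cdot 9 = 0$)
$Z^{2} = 0^{2} = 0$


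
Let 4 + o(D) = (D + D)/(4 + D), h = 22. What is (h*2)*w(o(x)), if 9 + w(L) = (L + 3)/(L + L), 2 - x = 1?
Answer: -1177/3 ≈ -392.33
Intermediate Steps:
x = 1 (x = 2 - 1*1 = 2 - 1 = 1)
o(D) = -4 + 2*D/(4 + D) (o(D) = -4 + (D + D)/(4 + D) = -4 + (2*D)/(4 + D) = -4 + 2*D/(4 + D))
w(L) = -9 + (3 + L)/(2*L) (w(L) = -9 + (L + 3)/(L + L) = -9 + (3 + L)/((2*L)) = -9 + (3 + L)*(1/(2*L)) = -9 + (3 + L)/(2*L))
(h*2)*w(o(x)) = (22*2)*((3 - 34*(-8 - 1*1)/(4 + 1))/(2*((2*(-8 - 1*1)/(4 + 1))))) = 44*((3 - 34*(-8 - 1)/5)/(2*((2*(-8 - 1)/5)))) = 44*((3 - 34*(-9)/5)/(2*((2*(⅕)*(-9))))) = 44*((3 - 17*(-18/5))/(2*(-18/5))) = 44*((½)*(-5/18)*(3 + 306/5)) = 44*((½)*(-5/18)*(321/5)) = 44*(-107/12) = -1177/3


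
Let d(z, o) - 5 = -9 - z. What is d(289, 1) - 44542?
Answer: -44835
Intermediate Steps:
d(z, o) = -4 - z (d(z, o) = 5 + (-9 - z) = -4 - z)
d(289, 1) - 44542 = (-4 - 1*289) - 44542 = (-4 - 289) - 44542 = -293 - 44542 = -44835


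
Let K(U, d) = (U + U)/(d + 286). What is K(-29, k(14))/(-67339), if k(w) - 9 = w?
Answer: 58/20807751 ≈ 2.7874e-6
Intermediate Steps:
k(w) = 9 + w
K(U, d) = 2*U/(286 + d) (K(U, d) = (2*U)/(286 + d) = 2*U/(286 + d))
K(-29, k(14))/(-67339) = (2*(-29)/(286 + (9 + 14)))/(-67339) = (2*(-29)/(286 + 23))*(-1/67339) = (2*(-29)/309)*(-1/67339) = (2*(-29)*(1/309))*(-1/67339) = -58/309*(-1/67339) = 58/20807751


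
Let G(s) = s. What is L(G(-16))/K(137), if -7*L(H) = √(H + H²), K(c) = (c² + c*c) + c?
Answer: -4*√15/263725 ≈ -5.8743e-5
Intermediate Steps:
K(c) = c + 2*c² (K(c) = (c² + c²) + c = 2*c² + c = c + 2*c²)
L(H) = -√(H + H²)/7
L(G(-16))/K(137) = (-4*√15/7)/((137*(1 + 2*137))) = (-4*√15/7)/((137*(1 + 274))) = (-4*√15/7)/((137*275)) = -4*√15/7/37675 = -4*√15/7*(1/37675) = -4*√15/263725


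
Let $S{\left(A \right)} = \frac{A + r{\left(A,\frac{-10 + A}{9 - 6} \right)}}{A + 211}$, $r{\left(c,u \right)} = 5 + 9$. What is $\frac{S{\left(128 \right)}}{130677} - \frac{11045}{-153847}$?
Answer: $\frac{489309856909}{6815345638041} \approx 0.071795$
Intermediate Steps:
$r{\left(c,u \right)} = 14$
$S{\left(A \right)} = \frac{14 + A}{211 + A}$ ($S{\left(A \right)} = \frac{A + 14}{A + 211} = \frac{14 + A}{211 + A}$)
$\frac{S{\left(128 \right)}}{130677} - \frac{11045}{-153847} = \frac{\frac{1}{211 + 128} \left(14 + 128\right)}{130677} - \frac{11045}{-153847} = \frac{1}{339} \cdot 142 \cdot \frac{1}{130677} - - \frac{11045}{153847} = \frac{1}{339} \cdot 142 \cdot \frac{1}{130677} + \frac{11045}{153847} = \frac{142}{339} \cdot \frac{1}{130677} + \frac{11045}{153847} = \frac{142}{44299503} + \frac{11045}{153847} = \frac{489309856909}{6815345638041}$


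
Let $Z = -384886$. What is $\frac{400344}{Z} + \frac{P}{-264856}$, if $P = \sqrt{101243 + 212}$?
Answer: $- \frac{200172}{192443} - \frac{\sqrt{101455}}{264856} \approx -1.0414$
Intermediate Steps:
$P = \sqrt{101455} \approx 318.52$
$\frac{400344}{Z} + \frac{P}{-264856} = \frac{400344}{-384886} + \frac{\sqrt{101455}}{-264856} = 400344 \left(- \frac{1}{384886}\right) + \sqrt{101455} \left(- \frac{1}{264856}\right) = - \frac{200172}{192443} - \frac{\sqrt{101455}}{264856}$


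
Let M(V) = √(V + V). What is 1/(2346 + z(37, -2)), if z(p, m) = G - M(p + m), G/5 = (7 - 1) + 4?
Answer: 1198/2870373 + √70/5740746 ≈ 0.00041882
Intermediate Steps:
G = 50 (G = 5*((7 - 1) + 4) = 5*(6 + 4) = 5*10 = 50)
M(V) = √2*√V (M(V) = √(2*V) = √2*√V)
z(p, m) = 50 - √2*√(m + p) (z(p, m) = 50 - √2*√(p + m) = 50 - √2*√(m + p))
1/(2346 + z(37, -2)) = 1/(2346 + (50 - √(2*(-2) + 2*37))) = 1/(2346 + (50 - √(-4 + 74))) = 1/(2346 + (50 - √70)) = 1/(2396 - √70)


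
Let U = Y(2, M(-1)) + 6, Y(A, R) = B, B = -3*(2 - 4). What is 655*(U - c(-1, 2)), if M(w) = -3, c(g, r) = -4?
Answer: 10480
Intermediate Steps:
B = 6 (B = -3*(-2) = 6)
Y(A, R) = 6
U = 12 (U = 6 + 6 = 12)
655*(U - c(-1, 2)) = 655*(12 - 1*(-4)) = 655*(12 + 4) = 655*16 = 10480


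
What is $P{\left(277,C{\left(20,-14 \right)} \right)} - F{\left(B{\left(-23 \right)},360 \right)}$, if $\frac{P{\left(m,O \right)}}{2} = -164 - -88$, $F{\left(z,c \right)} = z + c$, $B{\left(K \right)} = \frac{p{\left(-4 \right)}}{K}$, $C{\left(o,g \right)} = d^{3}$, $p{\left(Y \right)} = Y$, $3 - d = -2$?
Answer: $- \frac{11780}{23} \approx -512.17$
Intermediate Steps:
$d = 5$ ($d = 3 - -2 = 3 + 2 = 5$)
$C{\left(o,g \right)} = 125$ ($C{\left(o,g \right)} = 5^{3} = 125$)
$B{\left(K \right)} = - \frac{4}{K}$
$F{\left(z,c \right)} = c + z$
$P{\left(m,O \right)} = -152$ ($P{\left(m,O \right)} = 2 \left(-164 - -88\right) = 2 \left(-164 + 88\right) = 2 \left(-76\right) = -152$)
$P{\left(277,C{\left(20,-14 \right)} \right)} - F{\left(B{\left(-23 \right)},360 \right)} = -152 - \left(360 - \frac{4}{-23}\right) = -152 - \left(360 - - \frac{4}{23}\right) = -152 - \left(360 + \frac{4}{23}\right) = -152 - \frac{8284}{23} = - \frac{11780}{23}$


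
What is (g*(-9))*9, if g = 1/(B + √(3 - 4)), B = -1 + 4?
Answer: -243/10 + 81*I/10 ≈ -24.3 + 8.1*I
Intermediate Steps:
B = 3
g = (3 - I)/10 (g = 1/(3 + √(3 - 4)) = 1/(3 + √(-1)) = 1/(3 + I) = (3 - I)/10 ≈ 0.3 - 0.1*I)
(g*(-9))*9 = ((3/10 - I/10)*(-9))*9 = (-27/10 + 9*I/10)*9 = -243/10 + 81*I/10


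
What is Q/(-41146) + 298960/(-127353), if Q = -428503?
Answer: 42270134399/5240066538 ≈ 8.0667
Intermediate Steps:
Q/(-41146) + 298960/(-127353) = -428503/(-41146) + 298960/(-127353) = -428503*(-1/41146) + 298960*(-1/127353) = 428503/41146 - 298960/127353 = 42270134399/5240066538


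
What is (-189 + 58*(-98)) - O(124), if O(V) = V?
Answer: -5997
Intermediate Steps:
(-189 + 58*(-98)) - O(124) = (-189 + 58*(-98)) - 1*124 = (-189 - 5684) - 124 = -5873 - 124 = -5997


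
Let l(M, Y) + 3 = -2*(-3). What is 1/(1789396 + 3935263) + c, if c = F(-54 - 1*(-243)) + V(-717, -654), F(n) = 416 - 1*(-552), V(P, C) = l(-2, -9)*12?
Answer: 5747557637/5724659 ≈ 1004.0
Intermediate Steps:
l(M, Y) = 3 (l(M, Y) = -3 - 2*(-3) = -3 + 6 = 3)
V(P, C) = 36 (V(P, C) = 3*12 = 36)
F(n) = 968 (F(n) = 416 + 552 = 968)
c = 1004 (c = 968 + 36 = 1004)
1/(1789396 + 3935263) + c = 1/(1789396 + 3935263) + 1004 = 1/5724659 + 1004 = 5747557637/5724659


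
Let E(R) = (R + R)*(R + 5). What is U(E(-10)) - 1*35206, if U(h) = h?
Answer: -35106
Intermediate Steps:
E(R) = 2*R*(5 + R) (E(R) = (2*R)*(5 + R) = 2*R*(5 + R))
U(E(-10)) - 1*35206 = 2*(-10)*(5 - 10) - 1*35206 = 2*(-10)*(-5) - 35206 = 100 - 35206 = -35106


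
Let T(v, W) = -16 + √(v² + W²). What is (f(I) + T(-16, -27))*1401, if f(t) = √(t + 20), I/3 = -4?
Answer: -22416 + 1401*√985 + 2802*√2 ≈ 25517.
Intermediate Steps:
I = -12 (I = 3*(-4) = -12)
f(t) = √(20 + t)
T(v, W) = -16 + √(W² + v²)
(f(I) + T(-16, -27))*1401 = (√(20 - 12) + (-16 + √((-27)² + (-16)²)))*1401 = (√8 + (-16 + √(729 + 256)))*1401 = (2*√2 + (-16 + √985))*1401 = (-16 + √985 + 2*√2)*1401 = -22416 + 1401*√985 + 2802*√2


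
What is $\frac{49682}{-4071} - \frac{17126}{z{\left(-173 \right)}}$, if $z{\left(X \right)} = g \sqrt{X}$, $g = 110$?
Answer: $- \frac{49682}{4071} + \frac{8563 i \sqrt{173}}{9515} \approx -12.204 + 11.837 i$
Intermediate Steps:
$z{\left(X \right)} = 110 \sqrt{X}$
$\frac{49682}{-4071} - \frac{17126}{z{\left(-173 \right)}} = \frac{49682}{-4071} - \frac{17126}{110 \sqrt{-173}} = 49682 \left(- \frac{1}{4071}\right) - \frac{17126}{110 i \sqrt{173}} = - \frac{49682}{4071} - \frac{17126}{110 i \sqrt{173}} = - \frac{49682}{4071} - 17126 \left(- \frac{i \sqrt{173}}{19030}\right) = - \frac{49682}{4071} + \frac{8563 i \sqrt{173}}{9515}$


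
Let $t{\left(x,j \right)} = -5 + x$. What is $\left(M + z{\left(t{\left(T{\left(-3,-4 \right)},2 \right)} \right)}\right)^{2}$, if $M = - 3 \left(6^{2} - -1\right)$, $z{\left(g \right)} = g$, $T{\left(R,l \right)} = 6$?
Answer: $12100$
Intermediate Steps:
$M = -111$ ($M = - 3 \left(36 + \left(-4 + 5\right)\right) = - 3 \left(36 + 1\right) = \left(-3\right) 37 = -111$)
$\left(M + z{\left(t{\left(T{\left(-3,-4 \right)},2 \right)} \right)}\right)^{2} = \left(-111 + \left(-5 + 6\right)\right)^{2} = \left(-111 + 1\right)^{2} = \left(-110\right)^{2} = 12100$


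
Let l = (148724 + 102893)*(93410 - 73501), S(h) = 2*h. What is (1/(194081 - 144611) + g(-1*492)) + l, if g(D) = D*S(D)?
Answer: 247841087750071/49470 ≈ 5.0099e+9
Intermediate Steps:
g(D) = 2*D² (g(D) = D*(2*D) = 2*D²)
l = 5009442853 (l = 251617*19909 = 5009442853)
(1/(194081 - 144611) + g(-1*492)) + l = (1/(194081 - 144611) + 2*(-1*492)²) + 5009442853 = (1/49470 + 2*(-492)²) + 5009442853 = (1/49470 + 2*242064) + 5009442853 = (1/49470 + 484128) + 5009442853 = 23949812161/49470 + 5009442853 = 247841087750071/49470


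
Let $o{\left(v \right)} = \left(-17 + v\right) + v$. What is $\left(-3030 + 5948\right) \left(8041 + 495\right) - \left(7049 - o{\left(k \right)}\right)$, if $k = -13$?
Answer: $24900956$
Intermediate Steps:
$o{\left(v \right)} = -17 + 2 v$
$\left(-3030 + 5948\right) \left(8041 + 495\right) - \left(7049 - o{\left(k \right)}\right) = \left(-3030 + 5948\right) \left(8041 + 495\right) - \left(7049 - \left(-17 + 2 \left(-13\right)\right)\right) = 2918 \cdot 8536 - \left(7049 - \left(-17 - 26\right)\right) = 24908048 - \left(7049 - -43\right) = 24908048 - \left(7049 + 43\right) = 24908048 - 7092 = 24900956$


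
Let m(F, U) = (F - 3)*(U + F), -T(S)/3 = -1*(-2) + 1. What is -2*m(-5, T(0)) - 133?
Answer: -357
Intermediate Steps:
T(S) = -9 (T(S) = -3*(-1*(-2) + 1) = -3*(2 + 1) = -3*3 = -9)
m(F, U) = (-3 + F)*(F + U)
-2*m(-5, T(0)) - 133 = -2*((-5)² - 3*(-5) - 3*(-9) - 5*(-9)) - 133 = -2*(25 + 15 + 27 + 45) - 133 = -2*112 - 133 = -224 - 133 = -357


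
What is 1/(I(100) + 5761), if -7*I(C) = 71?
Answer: 7/40256 ≈ 0.00017389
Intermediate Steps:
I(C) = -71/7 (I(C) = -⅐*71 = -71/7)
1/(I(100) + 5761) = 1/(-71/7 + 5761) = 1/(40256/7) = 7/40256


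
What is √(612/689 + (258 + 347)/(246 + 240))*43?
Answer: 43*√2952821118/37206 ≈ 62.802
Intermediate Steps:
√(612/689 + (258 + 347)/(246 + 240))*43 = √(612*(1/689) + 605/486)*43 = √(612/689 + 605*(1/486))*43 = √(612/689 + 605/486)*43 = √(714277/334854)*43 = (√2952821118/37206)*43 = 43*√2952821118/37206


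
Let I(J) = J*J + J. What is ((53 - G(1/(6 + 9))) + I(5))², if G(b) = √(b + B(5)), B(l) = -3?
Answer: 103291/15 - 332*I*√165/15 ≈ 6886.1 - 284.31*I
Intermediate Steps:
G(b) = √(-3 + b) (G(b) = √(b - 3) = √(-3 + b))
I(J) = J + J² (I(J) = J² + J = J + J²)
((53 - G(1/(6 + 9))) + I(5))² = ((53 - √(-3 + 1/(6 + 9))) + 5*(1 + 5))² = ((53 - √(-3 + 1/15)) + 5*6)² = ((53 - √(-3 + 1/15)) + 30)² = ((53 - √(-44/15)) + 30)² = ((53 - 2*I*√165/15) + 30)² = (83 - 2*I*√165/15)²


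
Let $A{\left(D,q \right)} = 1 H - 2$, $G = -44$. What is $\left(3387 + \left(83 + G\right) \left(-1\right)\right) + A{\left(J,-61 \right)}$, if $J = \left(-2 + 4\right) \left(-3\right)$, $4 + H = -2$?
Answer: $3340$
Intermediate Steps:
$H = -6$ ($H = -4 - 2 = -6$)
$J = -6$ ($J = 2 \left(-3\right) = -6$)
$A{\left(D,q \right)} = -8$ ($A{\left(D,q \right)} = 1 \left(-6\right) - 2 = -6 - 2 = -8$)
$\left(3387 + \left(83 + G\right) \left(-1\right)\right) + A{\left(J,-61 \right)} = \left(3387 + \left(83 - 44\right) \left(-1\right)\right) - 8 = \left(3387 + 39 \left(-1\right)\right) - 8 = \left(3387 - 39\right) - 8 = 3348 - 8 = 3340$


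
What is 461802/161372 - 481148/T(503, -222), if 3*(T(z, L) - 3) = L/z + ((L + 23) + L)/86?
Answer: -5038037637349905/12786068362 ≈ -3.9403e+5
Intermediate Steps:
T(z, L) = 797/258 + L/129 + L/(3*z) (T(z, L) = 3 + (L/z + ((L + 23) + L)/86)/3 = 3 + (L/z + ((23 + L) + L)*(1/86))/3 = 3 + (L/z + (23 + 2*L)*(1/86))/3 = 3 + (L/z + (23/86 + L/43))/3 = 3 + (23/86 + L/43 + L/z)/3 = 3 + (23/258 + L/129 + L/(3*z)) = 797/258 + L/129 + L/(3*z))
461802/161372 - 481148/T(503, -222) = 461802/161372 - 481148/(797/258 + (1/129)*(-222) + (⅓)*(-222)/503) = 461802*(1/161372) - 481148/(797/258 - 74/43 + (⅓)*(-222)*(1/503)) = 230901/80686 - 481148/(797/258 - 74/43 - 74/503) = 230901/80686 - 481148/158467/129774 = 230901/80686 - 481148*129774/158467 = 230901/80686 - 62440500552/158467 = -5038037637349905/12786068362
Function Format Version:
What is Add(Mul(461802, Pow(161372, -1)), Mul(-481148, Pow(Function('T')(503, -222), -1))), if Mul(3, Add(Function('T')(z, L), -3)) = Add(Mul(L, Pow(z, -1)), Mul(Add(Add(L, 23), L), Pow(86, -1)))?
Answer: Rational(-5038037637349905, 12786068362) ≈ -3.9403e+5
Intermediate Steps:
Function('T')(z, L) = Add(Rational(797, 258), Mul(Rational(1, 129), L), Mul(Rational(1, 3), L, Pow(z, -1))) (Function('T')(z, L) = Add(3, Mul(Rational(1, 3), Add(Mul(L, Pow(z, -1)), Mul(Add(Add(L, 23), L), Pow(86, -1))))) = Add(3, Mul(Rational(1, 3), Add(Mul(L, Pow(z, -1)), Mul(Add(Add(23, L), L), Rational(1, 86))))) = Add(3, Mul(Rational(1, 3), Add(Mul(L, Pow(z, -1)), Mul(Add(23, Mul(2, L)), Rational(1, 86))))) = Add(3, Mul(Rational(1, 3), Add(Mul(L, Pow(z, -1)), Add(Rational(23, 86), Mul(Rational(1, 43), L))))) = Add(3, Mul(Rational(1, 3), Add(Rational(23, 86), Mul(Rational(1, 43), L), Mul(L, Pow(z, -1))))) = Add(3, Add(Rational(23, 258), Mul(Rational(1, 129), L), Mul(Rational(1, 3), L, Pow(z, -1)))) = Add(Rational(797, 258), Mul(Rational(1, 129), L), Mul(Rational(1, 3), L, Pow(z, -1))))
Add(Mul(461802, Pow(161372, -1)), Mul(-481148, Pow(Function('T')(503, -222), -1))) = Add(Mul(461802, Pow(161372, -1)), Mul(-481148, Pow(Add(Rational(797, 258), Mul(Rational(1, 129), -222), Mul(Rational(1, 3), -222, Pow(503, -1))), -1))) = Add(Mul(461802, Rational(1, 161372)), Mul(-481148, Pow(Add(Rational(797, 258), Rational(-74, 43), Mul(Rational(1, 3), -222, Rational(1, 503))), -1))) = Add(Rational(230901, 80686), Mul(-481148, Pow(Add(Rational(797, 258), Rational(-74, 43), Rational(-74, 503)), -1))) = Add(Rational(230901, 80686), Mul(-481148, Pow(Rational(158467, 129774), -1))) = Add(Rational(230901, 80686), Mul(-481148, Rational(129774, 158467))) = Add(Rational(230901, 80686), Rational(-62440500552, 158467)) = Rational(-5038037637349905, 12786068362)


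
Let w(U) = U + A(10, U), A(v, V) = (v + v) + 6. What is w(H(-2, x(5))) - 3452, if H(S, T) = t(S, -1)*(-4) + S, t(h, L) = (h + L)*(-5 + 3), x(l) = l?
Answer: -3452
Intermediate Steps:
A(v, V) = 6 + 2*v (A(v, V) = 2*v + 6 = 6 + 2*v)
t(h, L) = -2*L - 2*h (t(h, L) = (L + h)*(-2) = -2*L - 2*h)
H(S, T) = -8 + 9*S (H(S, T) = (-2*(-1) - 2*S)*(-4) + S = (2 - 2*S)*(-4) + S = (-8 + 8*S) + S = -8 + 9*S)
w(U) = 26 + U (w(U) = U + (6 + 2*10) = U + (6 + 20) = U + 26 = 26 + U)
w(H(-2, x(5))) - 3452 = (26 + (-8 + 9*(-2))) - 3452 = (26 + (-8 - 18)) - 3452 = (26 - 26) - 3452 = 0 - 3452 = -3452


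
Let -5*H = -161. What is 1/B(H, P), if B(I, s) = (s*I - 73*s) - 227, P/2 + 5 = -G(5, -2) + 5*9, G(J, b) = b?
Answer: -5/18271 ≈ -0.00027366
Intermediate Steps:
H = 161/5 (H = -⅕*(-161) = 161/5 ≈ 32.200)
P = 84 (P = -10 + 2*(-1*(-2) + 5*9) = -10 + 2*(2 + 45) = -10 + 2*47 = -10 + 94 = 84)
B(I, s) = -227 - 73*s + I*s (B(I, s) = (I*s - 73*s) - 227 = (-73*s + I*s) - 227 = -227 - 73*s + I*s)
1/B(H, P) = 1/(-227 - 73*84 + (161/5)*84) = 1/(-227 - 6132 + 13524/5) = 1/(-18271/5) = -5/18271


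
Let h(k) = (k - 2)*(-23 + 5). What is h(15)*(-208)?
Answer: 48672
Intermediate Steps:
h(k) = 36 - 18*k (h(k) = (-2 + k)*(-18) = 36 - 18*k)
h(15)*(-208) = (36 - 18*15)*(-208) = (36 - 270)*(-208) = -234*(-208) = 48672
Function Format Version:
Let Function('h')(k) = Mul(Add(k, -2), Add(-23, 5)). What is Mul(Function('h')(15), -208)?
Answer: 48672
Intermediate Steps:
Function('h')(k) = Add(36, Mul(-18, k)) (Function('h')(k) = Mul(Add(-2, k), -18) = Add(36, Mul(-18, k)))
Mul(Function('h')(15), -208) = Mul(Add(36, Mul(-18, 15)), -208) = Mul(Add(36, -270), -208) = Mul(-234, -208) = 48672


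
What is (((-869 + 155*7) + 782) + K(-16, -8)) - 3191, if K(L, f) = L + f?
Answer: -2217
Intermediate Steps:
(((-869 + 155*7) + 782) + K(-16, -8)) - 3191 = (((-869 + 155*7) + 782) + (-16 - 8)) - 3191 = (((-869 + 1085) + 782) - 24) - 3191 = ((216 + 782) - 24) - 3191 = (998 - 24) - 3191 = 974 - 3191 = -2217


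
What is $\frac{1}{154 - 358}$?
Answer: $- \frac{1}{204} \approx -0.004902$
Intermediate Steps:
$\frac{1}{154 - 358} = \frac{1}{-204} = - \frac{1}{204}$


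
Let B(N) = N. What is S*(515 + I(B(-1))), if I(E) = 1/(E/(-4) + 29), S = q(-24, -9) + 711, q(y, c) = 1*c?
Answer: 361554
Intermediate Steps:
q(y, c) = c
S = 702 (S = -9 + 711 = 702)
I(E) = 1/(29 - E/4) (I(E) = 1/(E*(-¼) + 29) = 1/(-E/4 + 29) = 1/(29 - E/4))
S*(515 + I(B(-1))) = 702*(515 - 4/(-116 - 1)) = 702*(515 - 4/(-117)) = 702*(515 - 4*(-1/117)) = 702*(515 + 4/117) = 702*(60259/117) = 361554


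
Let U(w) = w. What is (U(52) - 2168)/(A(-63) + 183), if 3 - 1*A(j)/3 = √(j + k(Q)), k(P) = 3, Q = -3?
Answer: -33856/3117 - 1058*I*√15/3117 ≈ -10.862 - 1.3146*I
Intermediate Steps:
A(j) = 9 - 3*√(3 + j) (A(j) = 9 - 3*√(j + 3) = 9 - 3*√(3 + j))
(U(52) - 2168)/(A(-63) + 183) = (52 - 2168)/((9 - 3*√(3 - 63)) + 183) = -2116/((9 - 6*I*√15) + 183) = -2116/(192 - 6*I*√15)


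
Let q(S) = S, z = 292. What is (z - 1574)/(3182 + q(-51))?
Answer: -1282/3131 ≈ -0.40945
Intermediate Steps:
(z - 1574)/(3182 + q(-51)) = (292 - 1574)/(3182 - 51) = -1282/3131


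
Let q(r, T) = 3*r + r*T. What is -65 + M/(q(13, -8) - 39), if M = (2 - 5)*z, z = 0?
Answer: -65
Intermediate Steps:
q(r, T) = 3*r + T*r
M = 0 (M = (2 - 5)*0 = -3*0 = 0)
-65 + M/(q(13, -8) - 39) = -65 + 0/(13*(3 - 8) - 39) = -65 + 0/(13*(-5) - 39) = -65 + 0/(-65 - 39) = -65 + 0/(-104) = -65 + 0*(-1/104) = -65 + 0 = -65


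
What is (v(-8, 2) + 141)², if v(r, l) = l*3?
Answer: 21609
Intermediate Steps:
v(r, l) = 3*l
(v(-8, 2) + 141)² = (3*2 + 141)² = (6 + 141)² = 147² = 21609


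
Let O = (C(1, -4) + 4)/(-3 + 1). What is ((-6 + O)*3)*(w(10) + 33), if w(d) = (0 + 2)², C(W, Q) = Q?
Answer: -666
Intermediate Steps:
O = 0 (O = (-4 + 4)/(-3 + 1) = 0/(-2) = 0*(-½) = 0)
w(d) = 4 (w(d) = 2² = 4)
((-6 + O)*3)*(w(10) + 33) = ((-6 + 0)*3)*(4 + 33) = -6*3*37 = -18*37 = -666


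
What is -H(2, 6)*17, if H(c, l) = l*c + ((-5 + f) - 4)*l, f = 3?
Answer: 408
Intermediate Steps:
H(c, l) = -6*l + c*l (H(c, l) = l*c + ((-5 + 3) - 4)*l = c*l + (-2 - 4)*l = c*l - 6*l = -6*l + c*l)
-H(2, 6)*17 = -6*(-6 + 2)*17 = -6*(-4)*17 = -1*(-24)*17 = 24*17 = 408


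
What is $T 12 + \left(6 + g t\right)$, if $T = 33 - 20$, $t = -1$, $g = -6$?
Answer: $168$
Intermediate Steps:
$T = 13$ ($T = 33 - 20 = 13$)
$T 12 + \left(6 + g t\right) = 13 \cdot 12 + \left(6 - -6\right) = 156 + \left(6 + 6\right) = 156 + 12 = 168$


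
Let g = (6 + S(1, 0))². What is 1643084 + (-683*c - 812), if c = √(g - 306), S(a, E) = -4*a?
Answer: 1642272 - 683*I*√302 ≈ 1.6423e+6 - 11869.0*I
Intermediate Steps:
g = 4 (g = (6 - 4*1)² = (6 - 4)² = 2² = 4)
c = I*√302 (c = √(4 - 306) = √(-302) = I*√302 ≈ 17.378*I)
1643084 + (-683*c - 812) = 1643084 + (-683*I*√302 - 812) = 1643084 + (-812 - 683*I*√302) = 1642272 - 683*I*√302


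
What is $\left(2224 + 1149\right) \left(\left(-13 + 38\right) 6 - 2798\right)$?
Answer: $-8931704$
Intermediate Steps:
$\left(2224 + 1149\right) \left(\left(-13 + 38\right) 6 - 2798\right) = 3373 \left(25 \cdot 6 - 2798\right) = 3373 \left(150 - 2798\right) = 3373 \left(-2648\right) = -8931704$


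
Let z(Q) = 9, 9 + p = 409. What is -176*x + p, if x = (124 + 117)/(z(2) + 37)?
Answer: -12008/23 ≈ -522.09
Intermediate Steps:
p = 400 (p = -9 + 409 = 400)
x = 241/46 (x = (124 + 117)/(9 + 37) = 241/46 ≈ 5.2391)
-176*x + p = -176*241/46 + 400 = -21208/23 + 400 = -12008/23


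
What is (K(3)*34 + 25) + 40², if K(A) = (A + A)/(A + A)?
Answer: 1659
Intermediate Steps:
K(A) = 1 (K(A) = (2*A)/((2*A)) = (2*A)*(1/(2*A)) = 1)
(K(3)*34 + 25) + 40² = (1*34 + 25) + 40² = (34 + 25) + 1600 = 59 + 1600 = 1659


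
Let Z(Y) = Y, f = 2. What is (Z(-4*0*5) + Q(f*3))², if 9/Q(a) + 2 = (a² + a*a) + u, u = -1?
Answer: 9/529 ≈ 0.017013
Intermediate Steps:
Q(a) = 9/(-3 + 2*a²) (Q(a) = 9/(-2 + ((a² + a*a) - 1)) = 9/(-2 + ((a² + a²) - 1)) = 9/(-2 + (2*a² - 1)) = 9/(-2 + (-1 + 2*a²)) = 9/(-3 + 2*a²))
(Z(-4*0*5) + Q(f*3))² = (-4*0*5 + 9/(-3 + 2*(2*3)²))² = (0*5 + 9/(-3 + 2*6²))² = (0 + 9/(-3 + 2*36))² = (0 + 9/(-3 + 72))² = (0 + 9/69)² = (0 + 9*(1/69))² = (0 + 3/23)² = (3/23)² = 9/529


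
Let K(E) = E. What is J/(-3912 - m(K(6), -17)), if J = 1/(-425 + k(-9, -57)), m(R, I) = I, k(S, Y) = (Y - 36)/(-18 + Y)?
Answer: 5/8252726 ≈ 6.0586e-7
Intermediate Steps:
k(S, Y) = (-36 + Y)/(-18 + Y)
J = -25/10594 (J = 1/(-425 + (-36 - 57)/(-18 - 57)) = 1/(-425 - 93/(-75)) = 1/(-425 - 1/75*(-93)) = 1/(-425 + 31/25) = 1/(-10594/25) = -25/10594 ≈ -0.0023598)
J/(-3912 - m(K(6), -17)) = -25/(10594*(-3912 - 1*(-17))) = -25/(10594*(-3912 + 17)) = -25/10594/(-3895) = -25/10594*(-1/3895) = 5/8252726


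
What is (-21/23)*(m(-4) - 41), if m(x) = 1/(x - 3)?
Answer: 864/23 ≈ 37.565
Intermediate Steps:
m(x) = 1/(-3 + x)
(-21/23)*(m(-4) - 41) = (-21/23)*(1/(-3 - 4) - 41) = (-21*1/23)*(1/(-7) - 41) = -21*(-⅐ - 41)/23 = -21/23*(-288/7) = 864/23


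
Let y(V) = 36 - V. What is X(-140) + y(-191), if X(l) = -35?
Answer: 192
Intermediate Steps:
X(-140) + y(-191) = -35 + (36 - 1*(-191)) = -35 + (36 + 191) = -35 + 227 = 192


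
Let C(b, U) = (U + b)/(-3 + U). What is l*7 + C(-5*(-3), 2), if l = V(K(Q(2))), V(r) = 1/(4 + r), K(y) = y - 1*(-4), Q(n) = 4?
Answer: -197/12 ≈ -16.417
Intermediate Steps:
K(y) = 4 + y (K(y) = y + 4 = 4 + y)
C(b, U) = (U + b)/(-3 + U)
l = 1/12 (l = 1/(4 + (4 + 4)) = 1/(4 + 8) = 1/12 ≈ 0.083333)
l*7 + C(-5*(-3), 2) = (1/12)*7 + (2 - 5*(-3))/(-3 + 2) = 7/12 + (2 + 15)/(-1) = 7/12 - 1*17 = 7/12 - 17 = -197/12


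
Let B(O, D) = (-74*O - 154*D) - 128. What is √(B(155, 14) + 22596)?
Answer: √8842 ≈ 94.032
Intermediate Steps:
B(O, D) = -128 - 154*D - 74*O (B(O, D) = (-154*D - 74*O) - 128 = -128 - 154*D - 74*O)
√(B(155, 14) + 22596) = √((-128 - 154*14 - 74*155) + 22596) = √((-128 - 2156 - 11470) + 22596) = √(-13754 + 22596) = √8842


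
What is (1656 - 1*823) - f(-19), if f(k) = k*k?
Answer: 472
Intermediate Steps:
f(k) = k²
(1656 - 1*823) - f(-19) = (1656 - 1*823) - 1*(-19)² = (1656 - 823) - 1*361 = 833 - 361 = 472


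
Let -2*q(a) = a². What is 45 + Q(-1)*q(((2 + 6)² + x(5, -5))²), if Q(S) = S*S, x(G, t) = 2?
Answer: -9487323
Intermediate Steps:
Q(S) = S²
q(a) = -a²/2
45 + Q(-1)*q(((2 + 6)² + x(5, -5))²) = 45 + (-1)²*(-((2 + 6)² + 2)⁴/2) = 45 + 1*(-(8² + 2)⁴/2) = 45 + 1*(-(64 + 2)⁴/2) = 45 + 1*(-(66²)²/2) = 45 + 1*(-½*4356²) = 45 + 1*(-½*18974736) = 45 + 1*(-9487368) = 45 - 9487368 = -9487323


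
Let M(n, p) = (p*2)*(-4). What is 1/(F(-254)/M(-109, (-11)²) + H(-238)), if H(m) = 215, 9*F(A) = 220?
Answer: 198/42565 ≈ 0.0046517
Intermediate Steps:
F(A) = 220/9 (F(A) = (⅑)*220 = 220/9)
M(n, p) = -8*p (M(n, p) = (2*p)*(-4) = -8*p)
1/(F(-254)/M(-109, (-11)²) + H(-238)) = 1/(220/(9*((-8*(-11)²))) + 215) = 1/(220/(9*((-8*121))) + 215) = 1/((220/9)/(-968) + 215) = 1/((220/9)*(-1/968) + 215) = 1/(-5/198 + 215) = 1/(42565/198) = 198/42565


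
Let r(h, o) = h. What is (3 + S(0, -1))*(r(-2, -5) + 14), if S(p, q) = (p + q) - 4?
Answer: -24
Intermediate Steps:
S(p, q) = -4 + p + q
(3 + S(0, -1))*(r(-2, -5) + 14) = (3 + (-4 + 0 - 1))*(-2 + 14) = (3 - 5)*12 = -2*12 = -24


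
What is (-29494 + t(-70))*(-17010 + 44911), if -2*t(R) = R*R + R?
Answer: -890293009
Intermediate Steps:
t(R) = -R/2 - R²/2 (t(R) = -(R*R + R)/2 = -(R² + R)/2 = -(R + R²)/2 = -R/2 - R²/2)
(-29494 + t(-70))*(-17010 + 44911) = (-29494 - ½*(-70)*(1 - 70))*(-17010 + 44911) = (-29494 - ½*(-70)*(-69))*27901 = (-29494 - 2415)*27901 = -31909*27901 = -890293009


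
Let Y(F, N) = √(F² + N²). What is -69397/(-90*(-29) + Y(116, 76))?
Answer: -90563085/3396434 + 69397*√1202/1698217 ≈ -25.247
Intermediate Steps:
-69397/(-90*(-29) + Y(116, 76)) = -69397/(-90*(-29) + √(116² + 76²)) = -69397/(2610 + √(13456 + 5776)) = -69397/(2610 + √19232) = -69397/(2610 + 4*√1202)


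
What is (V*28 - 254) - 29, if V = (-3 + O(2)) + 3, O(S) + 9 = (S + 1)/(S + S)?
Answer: -514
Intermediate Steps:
O(S) = -9 + (1 + S)/(2*S) (O(S) = -9 + (S + 1)/(S + S) = -9 + (1 + S)/((2*S)) = -9 + (1 + S)*(1/(2*S)) = -9 + (1 + S)/(2*S))
V = -33/4 (V = (-3 + (½)*(1 - 17*2)/2) + 3 = (-3 + (½)*(½)*(1 - 34)) + 3 = (-3 + (½)*(½)*(-33)) + 3 = (-3 - 33/4) + 3 = -45/4 + 3 = -33/4 ≈ -8.2500)
(V*28 - 254) - 29 = (-33/4*28 - 254) - 29 = (-231 - 254) - 29 = -485 - 29 = -514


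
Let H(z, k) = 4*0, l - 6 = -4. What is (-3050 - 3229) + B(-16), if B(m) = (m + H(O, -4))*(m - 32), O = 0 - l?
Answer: -5511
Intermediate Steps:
l = 2 (l = 6 - 4 = 2)
O = -2 (O = 0 - 1*2 = 0 - 2 = -2)
H(z, k) = 0
B(m) = m*(-32 + m) (B(m) = (m + 0)*(m - 32) = m*(-32 + m))
(-3050 - 3229) + B(-16) = (-3050 - 3229) - 16*(-32 - 16) = -6279 - 16*(-48) = -6279 + 768 = -5511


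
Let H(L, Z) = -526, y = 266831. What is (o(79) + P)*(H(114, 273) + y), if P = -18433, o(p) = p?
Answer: -4887761970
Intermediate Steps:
(o(79) + P)*(H(114, 273) + y) = (79 - 18433)*(-526 + 266831) = -18354*266305 = -4887761970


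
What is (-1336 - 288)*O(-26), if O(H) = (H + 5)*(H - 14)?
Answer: -1364160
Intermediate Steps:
O(H) = (-14 + H)*(5 + H) (O(H) = (5 + H)*(-14 + H) = (-14 + H)*(5 + H))
(-1336 - 288)*O(-26) = (-1336 - 288)*(-70 + (-26)² - 9*(-26)) = -1624*(-70 + 676 + 234) = -1624*840 = -1364160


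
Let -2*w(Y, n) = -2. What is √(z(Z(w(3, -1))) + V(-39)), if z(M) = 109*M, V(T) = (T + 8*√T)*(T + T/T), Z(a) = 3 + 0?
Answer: √(1809 - 304*I*√39) ≈ 47.071 - 20.166*I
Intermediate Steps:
w(Y, n) = 1 (w(Y, n) = -½*(-2) = 1)
Z(a) = 3
V(T) = (1 + T)*(T + 8*√T) (V(T) = (T + 8*√T)*(T + 1) = (T + 8*√T)*(1 + T) = (1 + T)*(T + 8*√T))
√(z(Z(w(3, -1))) + V(-39)) = √(109*3 + (-39 + (-39)² + 8*√(-39) + 8*(-39)^(3/2))) = √(327 + (-39 + 1521 + 8*(I*√39) + 8*(-39*I*√39))) = √(327 + (-39 + 1521 + 8*I*√39 - 312*I*√39)) = √(327 + (1482 - 304*I*√39)) = √(1809 - 304*I*√39)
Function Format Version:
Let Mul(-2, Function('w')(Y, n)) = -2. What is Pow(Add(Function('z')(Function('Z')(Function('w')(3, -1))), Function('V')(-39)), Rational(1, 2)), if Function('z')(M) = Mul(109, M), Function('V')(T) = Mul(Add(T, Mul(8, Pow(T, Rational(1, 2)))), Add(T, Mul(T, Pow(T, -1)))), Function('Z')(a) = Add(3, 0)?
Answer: Pow(Add(1809, Mul(-304, I, Pow(39, Rational(1, 2)))), Rational(1, 2)) ≈ Add(47.071, Mul(-20.166, I))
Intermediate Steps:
Function('w')(Y, n) = 1 (Function('w')(Y, n) = Mul(Rational(-1, 2), -2) = 1)
Function('Z')(a) = 3
Function('V')(T) = Mul(Add(1, T), Add(T, Mul(8, Pow(T, Rational(1, 2))))) (Function('V')(T) = Mul(Add(T, Mul(8, Pow(T, Rational(1, 2)))), Add(T, 1)) = Mul(Add(T, Mul(8, Pow(T, Rational(1, 2)))), Add(1, T)) = Mul(Add(1, T), Add(T, Mul(8, Pow(T, Rational(1, 2))))))
Pow(Add(Function('z')(Function('Z')(Function('w')(3, -1))), Function('V')(-39)), Rational(1, 2)) = Pow(Add(Mul(109, 3), Add(-39, Pow(-39, 2), Mul(8, Pow(-39, Rational(1, 2))), Mul(8, Pow(-39, Rational(3, 2))))), Rational(1, 2)) = Pow(Add(327, Add(-39, 1521, Mul(8, Mul(I, Pow(39, Rational(1, 2)))), Mul(8, Mul(-39, I, Pow(39, Rational(1, 2)))))), Rational(1, 2)) = Pow(Add(327, Add(-39, 1521, Mul(8, I, Pow(39, Rational(1, 2))), Mul(-312, I, Pow(39, Rational(1, 2))))), Rational(1, 2)) = Pow(Add(327, Add(1482, Mul(-304, I, Pow(39, Rational(1, 2))))), Rational(1, 2)) = Pow(Add(1809, Mul(-304, I, Pow(39, Rational(1, 2)))), Rational(1, 2))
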